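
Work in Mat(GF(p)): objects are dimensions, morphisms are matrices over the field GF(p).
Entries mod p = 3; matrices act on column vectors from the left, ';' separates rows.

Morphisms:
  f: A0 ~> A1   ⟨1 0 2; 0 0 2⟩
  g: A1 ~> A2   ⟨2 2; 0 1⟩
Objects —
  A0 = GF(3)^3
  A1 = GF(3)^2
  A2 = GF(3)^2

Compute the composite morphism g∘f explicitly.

Answer: ⟨2 0 2; 0 0 2⟩

Derivation:
  e0=⟨1,0,0⟩ f~>⟨1,0⟩ g~>⟨2,0⟩
  e1=⟨0,1,0⟩ f~>⟨0,0⟩ g~>⟨0,0⟩
  e2=⟨0,0,1⟩ f~>⟨2,2⟩ g~>⟨2,2⟩
result: ⟨2 0 2; 0 0 2⟩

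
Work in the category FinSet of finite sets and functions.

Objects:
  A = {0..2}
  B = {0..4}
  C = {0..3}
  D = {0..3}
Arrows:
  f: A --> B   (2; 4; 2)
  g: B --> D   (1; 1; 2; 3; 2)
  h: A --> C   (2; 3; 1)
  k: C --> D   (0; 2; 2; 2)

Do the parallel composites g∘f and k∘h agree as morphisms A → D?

Answer: COMMUTES

Trace:
Along f;g (path 1):
  0 f-->2 g-->2
  1 f-->4 g-->2
  2 f-->2 g-->2
  ⟦path⟧₁ = (2; 2; 2)
Along h;k (path 2):
  0 h-->2 k-->2
  1 h-->3 k-->2
  2 h-->1 k-->2
  ⟦path⟧₂ = (2; 2; 2)
Equal? YES — commutes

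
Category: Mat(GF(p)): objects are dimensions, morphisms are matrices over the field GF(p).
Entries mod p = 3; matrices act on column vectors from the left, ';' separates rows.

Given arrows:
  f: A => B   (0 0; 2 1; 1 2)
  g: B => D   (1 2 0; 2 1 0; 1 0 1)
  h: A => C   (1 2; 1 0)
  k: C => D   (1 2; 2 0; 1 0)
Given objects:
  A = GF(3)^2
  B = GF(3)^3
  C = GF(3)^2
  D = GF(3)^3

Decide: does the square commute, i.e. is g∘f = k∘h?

Answer: DOES NOT COMMUTE

Derivation:
Along f;g (path 1):
  e0=[1,0] f=>[0,2,1] g=>[1,2,1]
  e1=[0,1] f=>[0,1,2] g=>[2,1,2]
  ⟦path⟧₁ = (1 2; 2 1; 1 2)
Along h;k (path 2):
  e0=[1,0] h=>[1,1] k=>[0,2,1]
  e1=[0,1] h=>[2,0] k=>[2,1,2]
  ⟦path⟧₂ = (0 2; 2 1; 1 2)
Equal? distinct morphisms ✗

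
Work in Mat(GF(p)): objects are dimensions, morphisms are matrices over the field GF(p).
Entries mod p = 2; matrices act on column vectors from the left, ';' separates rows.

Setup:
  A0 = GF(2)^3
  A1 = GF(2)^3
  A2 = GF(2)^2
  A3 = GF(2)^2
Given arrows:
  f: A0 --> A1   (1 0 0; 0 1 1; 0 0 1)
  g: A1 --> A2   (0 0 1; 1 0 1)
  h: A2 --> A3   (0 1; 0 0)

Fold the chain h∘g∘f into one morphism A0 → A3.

Answer: (1 0 1; 0 0 0)

Derivation:
  e0=[1,0,0] f-->[1,0,0] g-->[0,1] h-->[1,0]
  e1=[0,1,0] f-->[0,1,0] g-->[0,0] h-->[0,0]
  e2=[0,0,1] f-->[0,1,1] g-->[1,1] h-->[1,0]
⟦path⟧: (1 0 1; 0 0 0)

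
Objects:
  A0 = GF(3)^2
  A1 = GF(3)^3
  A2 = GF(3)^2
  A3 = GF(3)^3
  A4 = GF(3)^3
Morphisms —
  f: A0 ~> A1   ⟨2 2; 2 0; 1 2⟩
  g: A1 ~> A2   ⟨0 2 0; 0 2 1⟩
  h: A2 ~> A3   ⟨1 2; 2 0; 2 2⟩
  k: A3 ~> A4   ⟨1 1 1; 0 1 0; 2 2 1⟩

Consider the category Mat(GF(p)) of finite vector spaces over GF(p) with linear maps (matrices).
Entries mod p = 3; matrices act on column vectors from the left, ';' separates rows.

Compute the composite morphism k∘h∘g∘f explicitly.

Answer: ⟨1 2; 2 0; 2 0⟩

Derivation:
  e0=⟨1,0⟩ f~>⟨2,2,1⟩ g~>⟨1,2⟩ h~>⟨2,2,0⟩ k~>⟨1,2,2⟩
  e1=⟨0,1⟩ f~>⟨2,0,2⟩ g~>⟨0,2⟩ h~>⟨1,0,1⟩ k~>⟨2,0,0⟩
composite: ⟨1 2; 2 0; 2 0⟩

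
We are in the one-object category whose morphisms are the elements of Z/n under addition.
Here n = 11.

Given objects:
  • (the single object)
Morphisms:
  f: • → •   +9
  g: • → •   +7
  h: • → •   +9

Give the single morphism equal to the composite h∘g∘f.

  0 +9≡9 +7≡5 +9≡3  (mod 11)
composite: +3

Answer: +3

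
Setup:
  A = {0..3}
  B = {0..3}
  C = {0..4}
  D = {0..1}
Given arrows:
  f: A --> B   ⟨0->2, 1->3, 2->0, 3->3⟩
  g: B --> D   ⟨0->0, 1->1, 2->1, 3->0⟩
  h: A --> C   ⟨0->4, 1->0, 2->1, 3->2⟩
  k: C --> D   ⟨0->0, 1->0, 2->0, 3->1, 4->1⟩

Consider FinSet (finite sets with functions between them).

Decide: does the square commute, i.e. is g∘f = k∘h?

Along f;g (path 1):
  0 f-->2 g-->1
  1 f-->3 g-->0
  2 f-->0 g-->0
  3 f-->3 g-->0
  result₁ = ⟨0->1, 1->0, 2->0, 3->0⟩
Along h;k (path 2):
  0 h-->4 k-->1
  1 h-->0 k-->0
  2 h-->1 k-->0
  3 h-->2 k-->0
  result₂ = ⟨0->1, 1->0, 2->0, 3->0⟩
Equal? same morphism ✓

Answer: COMMUTES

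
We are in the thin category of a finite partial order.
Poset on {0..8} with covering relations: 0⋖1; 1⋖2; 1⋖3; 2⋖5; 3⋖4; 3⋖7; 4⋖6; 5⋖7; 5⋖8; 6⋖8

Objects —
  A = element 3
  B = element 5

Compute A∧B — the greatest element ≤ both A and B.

Common predecessors of 3,5: {0,1}
  0 <= 1
  1 <= 1
glb = 1

Answer: A∧B = 1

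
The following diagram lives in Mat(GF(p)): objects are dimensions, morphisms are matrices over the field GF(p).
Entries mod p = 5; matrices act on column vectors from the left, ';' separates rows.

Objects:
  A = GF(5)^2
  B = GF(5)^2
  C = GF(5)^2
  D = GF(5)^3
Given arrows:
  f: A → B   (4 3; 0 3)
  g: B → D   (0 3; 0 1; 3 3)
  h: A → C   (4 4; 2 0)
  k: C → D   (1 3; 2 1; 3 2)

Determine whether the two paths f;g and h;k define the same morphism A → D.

Answer: DOES NOT COMMUTE

Derivation:
Path 1 = f;g:
  e0=[1,0] f→[4,0] g→[0,0,2]
  e1=[0,1] f→[3,3] g→[4,3,3]
  result₁ = (0 4; 0 3; 2 3)
Path 2 = h;k:
  e0=[1,0] h→[4,2] k→[0,0,1]
  e1=[0,1] h→[4,0] k→[4,3,2]
  result₂ = (0 4; 0 3; 1 2)
Equal? differ; not commutative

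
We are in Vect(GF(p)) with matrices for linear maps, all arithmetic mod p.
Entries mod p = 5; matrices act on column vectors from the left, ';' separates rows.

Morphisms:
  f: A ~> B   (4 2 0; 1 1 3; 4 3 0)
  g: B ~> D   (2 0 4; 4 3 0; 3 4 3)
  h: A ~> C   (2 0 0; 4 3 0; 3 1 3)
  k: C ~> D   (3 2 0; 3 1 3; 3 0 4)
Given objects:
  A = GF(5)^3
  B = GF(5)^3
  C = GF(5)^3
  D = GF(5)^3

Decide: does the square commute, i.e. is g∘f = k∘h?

Answer: COMMUTES

Trace:
Along f;g (path 1):
  e0=⟨1,0,0⟩ f~>⟨4,1,4⟩ g~>⟨4,4,3⟩
  e1=⟨0,1,0⟩ f~>⟨2,1,3⟩ g~>⟨1,1,4⟩
  e2=⟨0,0,1⟩ f~>⟨0,3,0⟩ g~>⟨0,4,2⟩
  result₁ = (4 1 0; 4 1 4; 3 4 2)
Along h;k (path 2):
  e0=⟨1,0,0⟩ h~>⟨2,4,3⟩ k~>⟨4,4,3⟩
  e1=⟨0,1,0⟩ h~>⟨0,3,1⟩ k~>⟨1,1,4⟩
  e2=⟨0,0,1⟩ h~>⟨0,0,3⟩ k~>⟨0,4,2⟩
  result₂ = (4 1 0; 4 1 4; 3 4 2)
Equal? same morphism ✓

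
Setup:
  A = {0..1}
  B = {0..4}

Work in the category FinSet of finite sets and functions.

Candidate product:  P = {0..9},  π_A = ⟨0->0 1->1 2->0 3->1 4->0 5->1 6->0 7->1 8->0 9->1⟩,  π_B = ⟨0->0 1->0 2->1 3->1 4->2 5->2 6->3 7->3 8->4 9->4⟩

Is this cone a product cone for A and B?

Answer: VALID PRODUCT

Work:
|A|·|B| = 2·5 = 10;  |P| = 10
Check the pairing map k ↦ (π_A(k), π_B(k)):
  0 -> (0,0)
  1 -> (1,0)
  2 -> (0,1)
  3 -> (1,1)
  4 -> (0,2)
  5 -> (1,2)
  6 -> (0,3)
  7 -> (1,3)
  8 -> (0,4)
  9 -> (1,4)
distinct pairs in image: 10 / 10 needed
  → bijection onto A×B; projections well-typed.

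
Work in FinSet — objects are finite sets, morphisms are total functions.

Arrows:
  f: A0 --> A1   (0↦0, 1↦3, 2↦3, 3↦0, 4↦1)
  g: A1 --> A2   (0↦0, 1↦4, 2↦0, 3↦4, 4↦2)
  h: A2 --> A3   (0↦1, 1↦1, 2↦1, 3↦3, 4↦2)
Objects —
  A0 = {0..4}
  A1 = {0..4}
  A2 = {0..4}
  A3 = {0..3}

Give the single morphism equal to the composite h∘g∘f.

Answer: (0↦1, 1↦2, 2↦2, 3↦1, 4↦2)

Work:
  0 f-->0 g-->0 h-->1
  1 f-->3 g-->4 h-->2
  2 f-->3 g-->4 h-->2
  3 f-->0 g-->0 h-->1
  4 f-->1 g-->4 h-->2
⟦path⟧: (0↦1, 1↦2, 2↦2, 3↦1, 4↦2)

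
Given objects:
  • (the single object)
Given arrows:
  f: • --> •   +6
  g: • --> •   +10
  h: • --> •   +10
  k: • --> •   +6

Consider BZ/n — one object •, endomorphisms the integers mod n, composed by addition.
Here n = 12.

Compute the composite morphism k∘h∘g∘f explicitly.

Answer: +8

Trace:
  0 +6≡6 +10≡4 +10≡2 +6≡8  (mod 12)
result: +8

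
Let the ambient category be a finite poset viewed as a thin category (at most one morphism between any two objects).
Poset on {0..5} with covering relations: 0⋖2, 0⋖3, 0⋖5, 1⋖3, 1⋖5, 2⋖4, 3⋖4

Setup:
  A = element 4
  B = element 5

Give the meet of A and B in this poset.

Answer: NO MEET EXISTS

Work:
Lower bounds of A=4 and B=5: {0,1}
  maximal lower bounds 0 and 1 are incomparable: neither 0⊑1 nor 1⊑0
→ no greatest lower bound exists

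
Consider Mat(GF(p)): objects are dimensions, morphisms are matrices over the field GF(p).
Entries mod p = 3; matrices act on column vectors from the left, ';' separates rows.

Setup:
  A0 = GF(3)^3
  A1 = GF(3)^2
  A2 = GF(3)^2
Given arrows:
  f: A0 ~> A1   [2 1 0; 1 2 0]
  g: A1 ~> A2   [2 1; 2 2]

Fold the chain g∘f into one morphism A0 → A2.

  e0=[1,0,0] f~>[2,1] g~>[2,0]
  e1=[0,1,0] f~>[1,2] g~>[1,0]
  e2=[0,0,1] f~>[0,0] g~>[0,0]
⟦path⟧: [2 1 0; 0 0 0]

Answer: [2 1 0; 0 0 0]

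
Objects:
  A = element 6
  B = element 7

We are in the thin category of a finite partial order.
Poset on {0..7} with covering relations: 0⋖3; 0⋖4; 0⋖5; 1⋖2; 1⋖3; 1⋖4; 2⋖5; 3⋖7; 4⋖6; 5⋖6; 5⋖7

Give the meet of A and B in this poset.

Common predecessors of 6,7: {0,1,2,5}
  0 ⊑ 5
  1 ⊑ 5
  2 ⊑ 5
  5 ⊑ 5
glb = 5

Answer: A∧B = 5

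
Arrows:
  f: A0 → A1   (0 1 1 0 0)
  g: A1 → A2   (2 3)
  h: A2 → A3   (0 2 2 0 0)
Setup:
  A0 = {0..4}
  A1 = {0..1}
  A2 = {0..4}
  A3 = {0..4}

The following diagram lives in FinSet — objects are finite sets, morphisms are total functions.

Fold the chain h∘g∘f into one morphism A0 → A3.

Answer: (2 0 0 2 2)

Trace:
  0 f→0 g→2 h→2
  1 f→1 g→3 h→0
  2 f→1 g→3 h→0
  3 f→0 g→2 h→2
  4 f→0 g→2 h→2
composite: (2 0 0 2 2)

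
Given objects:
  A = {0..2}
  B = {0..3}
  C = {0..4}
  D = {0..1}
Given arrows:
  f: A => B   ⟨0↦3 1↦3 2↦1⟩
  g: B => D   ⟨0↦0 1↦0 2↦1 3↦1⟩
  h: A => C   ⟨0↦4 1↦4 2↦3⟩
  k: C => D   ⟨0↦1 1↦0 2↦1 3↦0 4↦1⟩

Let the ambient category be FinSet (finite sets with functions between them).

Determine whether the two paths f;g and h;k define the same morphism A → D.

Answer: COMMUTES

Trace:
Path 1 = f;g:
  0 f=>3 g=>1
  1 f=>3 g=>1
  2 f=>1 g=>0
  ⟦path⟧₁ = ⟨0↦1 1↦1 2↦0⟩
Path 2 = h;k:
  0 h=>4 k=>1
  1 h=>4 k=>1
  2 h=>3 k=>0
  ⟦path⟧₂ = ⟨0↦1 1↦1 2↦0⟩
Equal? equal; square commutes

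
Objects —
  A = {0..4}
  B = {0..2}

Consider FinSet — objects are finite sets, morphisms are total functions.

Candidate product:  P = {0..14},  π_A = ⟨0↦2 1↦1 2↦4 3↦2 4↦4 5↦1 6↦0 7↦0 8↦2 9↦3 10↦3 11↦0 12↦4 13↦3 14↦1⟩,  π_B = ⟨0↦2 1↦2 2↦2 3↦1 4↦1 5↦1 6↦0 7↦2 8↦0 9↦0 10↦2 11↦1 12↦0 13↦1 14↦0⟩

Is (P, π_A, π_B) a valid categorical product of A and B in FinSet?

|A|·|B| = 5·3 = 15;  |P| = 15
Check the pairing map k ↦ (π_A(k), π_B(k)):
  0 ↦ (2,2)
  1 ↦ (1,2)
  2 ↦ (4,2)
  3 ↦ (2,1)
  4 ↦ (4,1)
  5 ↦ (1,1)
  6 ↦ (0,0)
  7 ↦ (0,2)
  8 ↦ (2,0)
  9 ↦ (3,0)
  10 ↦ (3,2)
  11 ↦ (0,1)
  12 ↦ (4,0)
  13 ↦ (3,1)
  14 ↦ (1,0)
distinct pairs in image: 15 / 15 needed
  → bijection onto A×B; projections well-typed.

Answer: VALID PRODUCT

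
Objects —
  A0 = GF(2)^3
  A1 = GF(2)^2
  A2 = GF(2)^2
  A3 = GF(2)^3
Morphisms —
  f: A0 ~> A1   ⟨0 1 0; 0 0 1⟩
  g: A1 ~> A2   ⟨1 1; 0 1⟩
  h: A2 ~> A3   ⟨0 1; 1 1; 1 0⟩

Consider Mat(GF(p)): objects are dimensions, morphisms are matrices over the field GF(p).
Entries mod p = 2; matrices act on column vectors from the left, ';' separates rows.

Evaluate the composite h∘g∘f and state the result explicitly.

  e0=⟨1,0,0⟩ f~>⟨0,0⟩ g~>⟨0,0⟩ h~>⟨0,0,0⟩
  e1=⟨0,1,0⟩ f~>⟨1,0⟩ g~>⟨1,0⟩ h~>⟨0,1,1⟩
  e2=⟨0,0,1⟩ f~>⟨0,1⟩ g~>⟨1,1⟩ h~>⟨1,0,1⟩
composite: ⟨0 0 1; 0 1 0; 0 1 1⟩

Answer: ⟨0 0 1; 0 1 0; 0 1 1⟩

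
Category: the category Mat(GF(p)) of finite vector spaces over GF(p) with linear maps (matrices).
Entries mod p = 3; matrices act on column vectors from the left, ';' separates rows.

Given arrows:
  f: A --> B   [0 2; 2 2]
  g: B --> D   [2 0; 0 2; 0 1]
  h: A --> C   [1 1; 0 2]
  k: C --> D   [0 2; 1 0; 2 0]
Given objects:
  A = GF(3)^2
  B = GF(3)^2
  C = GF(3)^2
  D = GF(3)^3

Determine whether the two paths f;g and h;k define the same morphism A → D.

Path 1 = f;g:
  e0=(1,0) f-->(0,2) g-->(0,1,2)
  e1=(0,1) f-->(2,2) g-->(1,1,2)
  composite₁ = [0 1; 1 1; 2 2]
Path 2 = h;k:
  e0=(1,0) h-->(1,0) k-->(0,1,2)
  e1=(0,1) h-->(1,2) k-->(1,1,2)
  composite₂ = [0 1; 1 1; 2 2]
Equal? equal; square commutes

Answer: COMMUTES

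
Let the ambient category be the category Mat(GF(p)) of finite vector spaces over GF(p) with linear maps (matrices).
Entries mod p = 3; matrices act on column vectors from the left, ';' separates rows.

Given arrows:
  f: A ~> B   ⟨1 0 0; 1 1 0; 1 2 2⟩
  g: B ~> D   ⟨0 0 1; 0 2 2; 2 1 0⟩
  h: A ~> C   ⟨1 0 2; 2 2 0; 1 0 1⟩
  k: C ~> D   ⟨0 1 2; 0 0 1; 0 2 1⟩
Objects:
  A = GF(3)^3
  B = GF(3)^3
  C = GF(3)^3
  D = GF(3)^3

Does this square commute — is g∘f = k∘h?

Answer: DOES NOT COMMUTE

Derivation:
Along f;g (path 1):
  e0=[1,0,0] f~>[1,1,1] g~>[1,1,0]
  e1=[0,1,0] f~>[0,1,2] g~>[2,0,1]
  e2=[0,0,1] f~>[0,0,2] g~>[2,1,0]
  result₁ = ⟨1 2 2; 1 0 1; 0 1 0⟩
Along h;k (path 2):
  e0=[1,0,0] h~>[1,2,1] k~>[1,1,2]
  e1=[0,1,0] h~>[0,2,0] k~>[2,0,1]
  e2=[0,0,1] h~>[2,0,1] k~>[2,1,1]
  result₂ = ⟨1 2 2; 1 0 1; 2 1 1⟩
Equal? differ; not commutative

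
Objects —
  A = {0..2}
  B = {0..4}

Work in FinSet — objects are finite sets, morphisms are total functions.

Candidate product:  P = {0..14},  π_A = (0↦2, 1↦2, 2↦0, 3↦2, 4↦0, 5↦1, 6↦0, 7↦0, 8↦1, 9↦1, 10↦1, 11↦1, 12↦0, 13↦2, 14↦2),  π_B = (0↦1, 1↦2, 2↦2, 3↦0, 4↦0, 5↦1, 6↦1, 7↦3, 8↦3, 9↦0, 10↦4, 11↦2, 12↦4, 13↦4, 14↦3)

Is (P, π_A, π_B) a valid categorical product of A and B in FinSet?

Answer: VALID PRODUCT

Trace:
|A|·|B| = 3·5 = 15;  |P| = 15
Check the pairing map k ↦ (π_A(k), π_B(k)):
  0 ↦ (2,1)
  1 ↦ (2,2)
  2 ↦ (0,2)
  3 ↦ (2,0)
  4 ↦ (0,0)
  5 ↦ (1,1)
  6 ↦ (0,1)
  7 ↦ (0,3)
  8 ↦ (1,3)
  9 ↦ (1,0)
  10 ↦ (1,4)
  11 ↦ (1,2)
  12 ↦ (0,4)
  13 ↦ (2,4)
  14 ↦ (2,3)
distinct pairs in image: 15 / 15 needed
  → bijection onto A×B; projections well-typed.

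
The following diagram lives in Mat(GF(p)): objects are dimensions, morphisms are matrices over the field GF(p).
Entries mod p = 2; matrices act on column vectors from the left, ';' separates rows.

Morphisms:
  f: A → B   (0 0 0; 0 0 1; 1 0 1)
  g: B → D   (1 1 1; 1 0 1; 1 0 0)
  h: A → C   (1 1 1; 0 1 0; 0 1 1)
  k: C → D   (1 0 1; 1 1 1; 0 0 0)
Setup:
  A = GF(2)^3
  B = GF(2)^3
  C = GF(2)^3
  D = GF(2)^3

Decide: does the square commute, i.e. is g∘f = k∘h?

Answer: DOES NOT COMMUTE

Trace:
Along f;g (path 1):
  e0=[1,0,0] f→[0,0,1] g→[1,1,0]
  e1=[0,1,0] f→[0,0,0] g→[0,0,0]
  e2=[0,0,1] f→[0,1,1] g→[0,1,0]
  ⟦path⟧₁ = (1 0 0; 1 0 1; 0 0 0)
Along h;k (path 2):
  e0=[1,0,0] h→[1,0,0] k→[1,1,0]
  e1=[0,1,0] h→[1,1,1] k→[0,1,0]
  e2=[0,0,1] h→[1,0,1] k→[0,0,0]
  ⟦path⟧₂ = (1 0 0; 1 1 0; 0 0 0)
Equal? NO — does not commute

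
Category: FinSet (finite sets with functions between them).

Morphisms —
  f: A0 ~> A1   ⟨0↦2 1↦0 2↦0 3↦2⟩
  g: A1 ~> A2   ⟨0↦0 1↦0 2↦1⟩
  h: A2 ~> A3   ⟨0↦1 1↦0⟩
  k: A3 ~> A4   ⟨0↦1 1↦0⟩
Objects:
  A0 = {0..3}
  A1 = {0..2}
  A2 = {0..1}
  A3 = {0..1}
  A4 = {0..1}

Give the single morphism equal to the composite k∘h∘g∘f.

  0 f~>2 g~>1 h~>0 k~>1
  1 f~>0 g~>0 h~>1 k~>0
  2 f~>0 g~>0 h~>1 k~>0
  3 f~>2 g~>1 h~>0 k~>1
result: ⟨0↦1 1↦0 2↦0 3↦1⟩

Answer: ⟨0↦1 1↦0 2↦0 3↦1⟩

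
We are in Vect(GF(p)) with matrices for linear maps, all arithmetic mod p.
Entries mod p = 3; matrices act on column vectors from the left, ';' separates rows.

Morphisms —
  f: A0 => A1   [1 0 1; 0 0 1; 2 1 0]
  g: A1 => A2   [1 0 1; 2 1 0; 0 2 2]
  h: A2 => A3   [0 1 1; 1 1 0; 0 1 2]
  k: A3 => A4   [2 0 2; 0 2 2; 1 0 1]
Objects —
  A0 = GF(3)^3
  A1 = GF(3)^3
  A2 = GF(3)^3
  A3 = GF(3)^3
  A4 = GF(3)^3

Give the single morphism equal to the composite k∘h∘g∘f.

Answer: [2 0 0; 0 1 1; 1 0 0]

Derivation:
  e0=(1,0,0) f=>(1,0,2) g=>(0,2,1) h=>(0,2,1) k=>(2,0,1)
  e1=(0,1,0) f=>(0,0,1) g=>(1,0,2) h=>(2,1,1) k=>(0,1,0)
  e2=(0,0,1) f=>(1,1,0) g=>(1,0,2) h=>(2,1,1) k=>(0,1,0)
result: [2 0 0; 0 1 1; 1 0 0]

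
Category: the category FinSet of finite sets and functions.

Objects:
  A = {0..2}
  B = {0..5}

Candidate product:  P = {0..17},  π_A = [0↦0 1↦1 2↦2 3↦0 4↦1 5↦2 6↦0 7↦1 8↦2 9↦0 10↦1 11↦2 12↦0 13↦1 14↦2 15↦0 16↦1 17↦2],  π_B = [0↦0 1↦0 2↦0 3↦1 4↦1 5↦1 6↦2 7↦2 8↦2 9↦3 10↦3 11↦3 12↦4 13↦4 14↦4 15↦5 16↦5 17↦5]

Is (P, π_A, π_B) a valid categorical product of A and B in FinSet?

|A|·|B| = 3·6 = 18;  |P| = 18
Check the pairing map k ↦ (π_A(k), π_B(k)):
  0 ↦ (0,0)
  1 ↦ (1,0)
  2 ↦ (2,0)
  3 ↦ (0,1)
  4 ↦ (1,1)
  5 ↦ (2,1)
  6 ↦ (0,2)
  7 ↦ (1,2)
  8 ↦ (2,2)
  9 ↦ (0,3)
  10 ↦ (1,3)
  11 ↦ (2,3)
  12 ↦ (0,4)
  13 ↦ (1,4)
  14 ↦ (2,4)
  15 ↦ (0,5)
  16 ↦ (1,5)
  17 ↦ (2,5)
distinct pairs in image: 18 / 18 needed
  → bijection onto A×B; projections well-typed.

Answer: VALID PRODUCT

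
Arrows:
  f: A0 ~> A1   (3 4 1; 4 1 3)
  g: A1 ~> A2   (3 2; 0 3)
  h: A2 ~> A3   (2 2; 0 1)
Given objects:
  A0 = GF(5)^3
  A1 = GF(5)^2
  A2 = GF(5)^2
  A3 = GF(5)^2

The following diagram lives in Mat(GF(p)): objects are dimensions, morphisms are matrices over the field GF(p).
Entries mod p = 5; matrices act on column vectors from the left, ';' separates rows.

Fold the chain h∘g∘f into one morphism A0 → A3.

Answer: (3 4 1; 2 3 4)

Derivation:
  e0=⟨1,0,0⟩ f~>⟨3,4⟩ g~>⟨2,2⟩ h~>⟨3,2⟩
  e1=⟨0,1,0⟩ f~>⟨4,1⟩ g~>⟨4,3⟩ h~>⟨4,3⟩
  e2=⟨0,0,1⟩ f~>⟨1,3⟩ g~>⟨4,4⟩ h~>⟨1,4⟩
result: (3 4 1; 2 3 4)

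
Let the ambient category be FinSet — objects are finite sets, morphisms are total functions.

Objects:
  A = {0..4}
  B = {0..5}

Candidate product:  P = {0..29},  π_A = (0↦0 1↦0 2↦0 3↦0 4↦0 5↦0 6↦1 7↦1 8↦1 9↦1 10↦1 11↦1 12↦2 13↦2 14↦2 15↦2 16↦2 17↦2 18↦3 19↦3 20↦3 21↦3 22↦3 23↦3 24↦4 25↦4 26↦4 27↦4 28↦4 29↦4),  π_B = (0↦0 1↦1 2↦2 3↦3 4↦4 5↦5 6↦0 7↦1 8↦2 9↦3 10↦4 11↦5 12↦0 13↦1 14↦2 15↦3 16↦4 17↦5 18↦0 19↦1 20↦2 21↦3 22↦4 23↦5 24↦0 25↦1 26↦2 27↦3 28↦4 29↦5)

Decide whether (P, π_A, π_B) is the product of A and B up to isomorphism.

|A|·|B| = 5·6 = 30;  |P| = 30
Check the pairing map k ↦ (π_A(k), π_B(k)):
  0 ↦ (0,0)
  1 ↦ (0,1)
  2 ↦ (0,2)
  3 ↦ (0,3)
  4 ↦ (0,4)
  5 ↦ (0,5)
  6 ↦ (1,0)
  7 ↦ (1,1)
  8 ↦ (1,2)
  9 ↦ (1,3)
  10 ↦ (1,4)
  11 ↦ (1,5)
  12 ↦ (2,0)
  13 ↦ (2,1)
  14 ↦ (2,2)
  15 ↦ (2,3)
  16 ↦ (2,4)
  17 ↦ (2,5)
  18 ↦ (3,0)
  19 ↦ (3,1)
  20 ↦ (3,2)
  21 ↦ (3,3)
  22 ↦ (3,4)
  23 ↦ (3,5)
  24 ↦ (4,0)
  25 ↦ (4,1)
  26 ↦ (4,2)
  27 ↦ (4,3)
  28 ↦ (4,4)
  29 ↦ (4,5)
distinct pairs in image: 30 / 30 needed
  → bijection onto A×B; projections well-typed.

Answer: VALID PRODUCT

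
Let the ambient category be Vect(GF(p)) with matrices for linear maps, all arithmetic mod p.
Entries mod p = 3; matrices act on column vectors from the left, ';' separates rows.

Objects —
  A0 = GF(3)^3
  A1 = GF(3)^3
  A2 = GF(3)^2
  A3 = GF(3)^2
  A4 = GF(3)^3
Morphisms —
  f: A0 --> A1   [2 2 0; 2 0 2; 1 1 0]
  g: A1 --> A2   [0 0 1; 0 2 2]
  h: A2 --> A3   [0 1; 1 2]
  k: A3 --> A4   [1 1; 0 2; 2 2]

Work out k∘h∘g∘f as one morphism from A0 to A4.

Answer: [1 1 0; 2 1 1; 2 2 0]

Work:
  e0=(1,0,0) f-->(2,2,1) g-->(1,0) h-->(0,1) k-->(1,2,2)
  e1=(0,1,0) f-->(2,0,1) g-->(1,2) h-->(2,2) k-->(1,1,2)
  e2=(0,0,1) f-->(0,2,0) g-->(0,1) h-->(1,2) k-->(0,1,0)
result: [1 1 0; 2 1 1; 2 2 0]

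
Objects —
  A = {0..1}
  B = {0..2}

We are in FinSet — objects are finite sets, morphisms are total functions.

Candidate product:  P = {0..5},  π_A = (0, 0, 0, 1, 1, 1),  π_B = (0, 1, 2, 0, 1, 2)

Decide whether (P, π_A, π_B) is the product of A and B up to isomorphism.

Answer: VALID PRODUCT

Work:
|A|·|B| = 2·3 = 6;  |P| = 6
Check the pairing map k ↦ (π_A(k), π_B(k)):
  0 : (0,0)
  1 : (0,1)
  2 : (0,2)
  3 : (1,0)
  4 : (1,1)
  5 : (1,2)
distinct pairs in image: 6 / 6 needed
  → bijection onto A×B; projections well-typed.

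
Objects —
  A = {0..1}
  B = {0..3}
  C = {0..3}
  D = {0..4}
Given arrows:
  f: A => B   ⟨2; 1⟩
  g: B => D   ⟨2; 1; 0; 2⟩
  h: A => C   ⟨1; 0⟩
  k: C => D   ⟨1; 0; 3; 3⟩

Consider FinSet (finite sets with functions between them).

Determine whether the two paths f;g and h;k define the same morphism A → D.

Answer: COMMUTES

Trace:
Path 1 = f;g:
  0 f=>2 g=>0
  1 f=>1 g=>1
  result₁ = ⟨0; 1⟩
Path 2 = h;k:
  0 h=>1 k=>0
  1 h=>0 k=>1
  result₂ = ⟨0; 1⟩
Equal? same morphism ✓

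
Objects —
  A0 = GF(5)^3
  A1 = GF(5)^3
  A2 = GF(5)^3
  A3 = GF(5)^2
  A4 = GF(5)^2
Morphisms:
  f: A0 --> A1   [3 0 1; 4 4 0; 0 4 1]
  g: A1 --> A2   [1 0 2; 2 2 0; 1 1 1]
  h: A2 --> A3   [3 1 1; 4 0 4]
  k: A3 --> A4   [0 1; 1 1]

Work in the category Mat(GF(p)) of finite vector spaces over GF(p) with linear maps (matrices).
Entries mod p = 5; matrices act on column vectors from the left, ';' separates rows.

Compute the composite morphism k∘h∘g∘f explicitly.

  e0=[1,0,0] f-->[3,4,0] g-->[3,4,2] h-->[0,0] k-->[0,0]
  e1=[0,1,0] f-->[0,4,4] g-->[3,3,3] h-->[0,4] k-->[4,4]
  e2=[0,0,1] f-->[1,0,1] g-->[3,2,2] h-->[3,0] k-->[0,3]
⟦path⟧: [0 4 0; 0 4 3]

Answer: [0 4 0; 0 4 3]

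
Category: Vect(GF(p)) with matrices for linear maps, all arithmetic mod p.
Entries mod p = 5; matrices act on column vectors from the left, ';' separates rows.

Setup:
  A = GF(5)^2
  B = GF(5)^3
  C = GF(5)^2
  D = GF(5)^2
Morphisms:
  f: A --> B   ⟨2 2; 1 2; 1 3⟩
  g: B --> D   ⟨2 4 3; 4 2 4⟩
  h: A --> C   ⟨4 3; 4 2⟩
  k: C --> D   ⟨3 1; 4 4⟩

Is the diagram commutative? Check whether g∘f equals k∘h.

Answer: DOES NOT COMMUTE

Work:
Path 1 = f;g:
  e0=⟨1,0⟩ f-->⟨2,1,1⟩ g-->⟨1,4⟩
  e1=⟨0,1⟩ f-->⟨2,2,3⟩ g-->⟨1,4⟩
  result₁ = ⟨1 1; 4 4⟩
Path 2 = h;k:
  e0=⟨1,0⟩ h-->⟨4,4⟩ k-->⟨1,2⟩
  e1=⟨0,1⟩ h-->⟨3,2⟩ k-->⟨1,0⟩
  result₂ = ⟨1 1; 2 0⟩
Equal? NO — does not commute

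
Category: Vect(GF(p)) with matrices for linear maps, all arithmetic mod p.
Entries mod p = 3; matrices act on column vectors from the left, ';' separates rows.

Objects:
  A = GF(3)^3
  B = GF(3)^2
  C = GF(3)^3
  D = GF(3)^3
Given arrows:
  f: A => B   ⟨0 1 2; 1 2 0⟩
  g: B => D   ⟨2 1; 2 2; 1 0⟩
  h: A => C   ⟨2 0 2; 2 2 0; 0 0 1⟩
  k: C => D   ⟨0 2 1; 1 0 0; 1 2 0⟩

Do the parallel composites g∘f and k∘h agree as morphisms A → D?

1) trace f;g:
  e0=(1,0,0) f=>(0,1) g=>(1,2,0)
  e1=(0,1,0) f=>(1,2) g=>(1,0,1)
  e2=(0,0,1) f=>(2,0) g=>(1,1,2)
  ⟦path⟧₁ = ⟨1 1 1; 2 0 1; 0 1 2⟩
2) trace h;k:
  e0=(1,0,0) h=>(2,2,0) k=>(1,2,0)
  e1=(0,1,0) h=>(0,2,0) k=>(1,0,1)
  e2=(0,0,1) h=>(2,0,1) k=>(1,2,2)
  ⟦path⟧₂ = ⟨1 1 1; 2 0 2; 0 1 2⟩
Equal? NO — does not commute

Answer: DOES NOT COMMUTE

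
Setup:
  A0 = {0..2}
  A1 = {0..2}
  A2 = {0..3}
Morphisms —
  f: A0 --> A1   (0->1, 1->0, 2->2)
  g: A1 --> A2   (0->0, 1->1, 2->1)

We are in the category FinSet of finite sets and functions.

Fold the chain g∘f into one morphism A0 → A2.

  0 f-->1 g-->1
  1 f-->0 g-->0
  2 f-->2 g-->1
⟦path⟧: (0->1, 1->0, 2->1)

Answer: (0->1, 1->0, 2->1)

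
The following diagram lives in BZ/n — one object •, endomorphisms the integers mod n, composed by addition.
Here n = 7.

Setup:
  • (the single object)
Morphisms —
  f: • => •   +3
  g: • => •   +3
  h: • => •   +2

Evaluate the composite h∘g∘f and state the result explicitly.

  0 +3≡3 +3≡6 +2≡1  (mod 7)
result: +1

Answer: +1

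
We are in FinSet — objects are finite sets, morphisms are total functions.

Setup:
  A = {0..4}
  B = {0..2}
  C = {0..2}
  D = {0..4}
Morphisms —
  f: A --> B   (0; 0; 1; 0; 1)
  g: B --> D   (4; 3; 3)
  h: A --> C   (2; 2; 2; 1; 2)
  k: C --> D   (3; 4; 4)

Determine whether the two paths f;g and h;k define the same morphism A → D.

Answer: DOES NOT COMMUTE

Derivation:
Path 1 = f;g:
  0 f-->0 g-->4
  1 f-->0 g-->4
  2 f-->1 g-->3
  3 f-->0 g-->4
  4 f-->1 g-->3
  result₁ = (4; 4; 3; 4; 3)
Path 2 = h;k:
  0 h-->2 k-->4
  1 h-->2 k-->4
  2 h-->2 k-->4
  3 h-->1 k-->4
  4 h-->2 k-->4
  result₂ = (4; 4; 4; 4; 4)
Equal? distinct morphisms ✗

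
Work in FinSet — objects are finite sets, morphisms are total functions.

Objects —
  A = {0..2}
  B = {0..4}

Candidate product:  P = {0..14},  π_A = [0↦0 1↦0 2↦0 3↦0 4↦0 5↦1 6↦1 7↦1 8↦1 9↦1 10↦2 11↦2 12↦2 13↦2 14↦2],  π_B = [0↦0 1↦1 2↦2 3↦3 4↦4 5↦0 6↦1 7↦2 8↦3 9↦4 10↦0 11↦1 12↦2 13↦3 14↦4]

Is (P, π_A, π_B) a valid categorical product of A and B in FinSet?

|A|·|B| = 3·5 = 15;  |P| = 15
Check the pairing map k ↦ (π_A(k), π_B(k)):
  0 ↦ (0,0)
  1 ↦ (0,1)
  2 ↦ (0,2)
  3 ↦ (0,3)
  4 ↦ (0,4)
  5 ↦ (1,0)
  6 ↦ (1,1)
  7 ↦ (1,2)
  8 ↦ (1,3)
  9 ↦ (1,4)
  10 ↦ (2,0)
  11 ↦ (2,1)
  12 ↦ (2,2)
  13 ↦ (2,3)
  14 ↦ (2,4)
distinct pairs in image: 15 / 15 needed
  → bijection onto A×B; projections well-typed.

Answer: VALID PRODUCT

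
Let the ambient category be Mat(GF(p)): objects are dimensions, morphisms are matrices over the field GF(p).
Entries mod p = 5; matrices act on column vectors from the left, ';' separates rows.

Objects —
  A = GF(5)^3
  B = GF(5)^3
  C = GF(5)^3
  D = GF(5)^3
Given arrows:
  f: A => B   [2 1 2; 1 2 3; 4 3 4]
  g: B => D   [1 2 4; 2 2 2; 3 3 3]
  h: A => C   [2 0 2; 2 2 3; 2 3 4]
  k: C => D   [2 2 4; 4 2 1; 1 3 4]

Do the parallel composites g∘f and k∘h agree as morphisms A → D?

Answer: DOES NOT COMMUTE

Work:
Along f;g (path 1):
  e0=(1,0,0) f=>(2,1,4) g=>(0,4,1)
  e1=(0,1,0) f=>(1,2,3) g=>(2,2,3)
  e2=(0,0,1) f=>(2,3,4) g=>(4,3,2)
  result₁ = [0 2 4; 4 2 3; 1 3 2]
Along h;k (path 2):
  e0=(1,0,0) h=>(2,2,2) k=>(1,4,1)
  e1=(0,1,0) h=>(0,2,3) k=>(1,2,3)
  e2=(0,0,1) h=>(2,3,4) k=>(1,3,2)
  result₂ = [1 1 1; 4 2 3; 1 3 2]
Equal? distinct morphisms ✗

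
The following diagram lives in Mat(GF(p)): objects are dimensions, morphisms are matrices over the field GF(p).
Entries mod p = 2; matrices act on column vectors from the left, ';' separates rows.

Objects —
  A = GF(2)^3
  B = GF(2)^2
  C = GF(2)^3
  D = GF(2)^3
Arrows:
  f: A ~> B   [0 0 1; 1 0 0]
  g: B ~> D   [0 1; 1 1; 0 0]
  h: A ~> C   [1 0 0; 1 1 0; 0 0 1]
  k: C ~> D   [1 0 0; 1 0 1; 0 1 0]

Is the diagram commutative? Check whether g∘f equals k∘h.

Path 1 = f;g:
  e0=[1,0,0] f~>[0,1] g~>[1,1,0]
  e1=[0,1,0] f~>[0,0] g~>[0,0,0]
  e2=[0,0,1] f~>[1,0] g~>[0,1,0]
  composite₁ = [1 0 0; 1 0 1; 0 0 0]
Path 2 = h;k:
  e0=[1,0,0] h~>[1,1,0] k~>[1,1,1]
  e1=[0,1,0] h~>[0,1,0] k~>[0,0,1]
  e2=[0,0,1] h~>[0,0,1] k~>[0,1,0]
  composite₂ = [1 0 0; 1 0 1; 1 1 0]
Equal? NO — does not commute

Answer: DOES NOT COMMUTE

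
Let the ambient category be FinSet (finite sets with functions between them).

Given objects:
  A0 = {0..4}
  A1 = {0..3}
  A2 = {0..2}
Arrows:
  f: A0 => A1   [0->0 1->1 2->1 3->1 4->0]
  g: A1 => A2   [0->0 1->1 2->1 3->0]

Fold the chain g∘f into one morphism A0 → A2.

Answer: [0->0 1->1 2->1 3->1 4->0]

Derivation:
  0 f=>0 g=>0
  1 f=>1 g=>1
  2 f=>1 g=>1
  3 f=>1 g=>1
  4 f=>0 g=>0
result: [0->0 1->1 2->1 3->1 4->0]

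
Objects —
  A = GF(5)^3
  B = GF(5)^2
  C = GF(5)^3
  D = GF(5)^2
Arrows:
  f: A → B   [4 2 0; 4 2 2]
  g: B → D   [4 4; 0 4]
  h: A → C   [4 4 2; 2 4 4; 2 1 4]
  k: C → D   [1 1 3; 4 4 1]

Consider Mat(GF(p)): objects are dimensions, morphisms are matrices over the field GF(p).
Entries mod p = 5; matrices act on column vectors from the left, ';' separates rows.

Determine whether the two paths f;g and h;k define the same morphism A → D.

Answer: COMMUTES

Work:
1) trace f;g:
  e0=(1,0,0) f→(4,4) g→(2,1)
  e1=(0,1,0) f→(2,2) g→(1,3)
  e2=(0,0,1) f→(0,2) g→(3,3)
  ⟦path⟧₁ = [2 1 3; 1 3 3]
2) trace h;k:
  e0=(1,0,0) h→(4,2,2) k→(2,1)
  e1=(0,1,0) h→(4,4,1) k→(1,3)
  e2=(0,0,1) h→(2,4,4) k→(3,3)
  ⟦path⟧₂ = [2 1 3; 1 3 3]
Equal? YES — commutes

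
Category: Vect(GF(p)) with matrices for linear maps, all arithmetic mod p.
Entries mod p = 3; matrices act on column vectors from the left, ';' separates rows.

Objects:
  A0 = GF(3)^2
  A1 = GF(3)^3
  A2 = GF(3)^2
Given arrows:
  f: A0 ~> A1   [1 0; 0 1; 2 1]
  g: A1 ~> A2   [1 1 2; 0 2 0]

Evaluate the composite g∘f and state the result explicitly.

Answer: [2 0; 0 2]

Trace:
  e0=(1,0) f~>(1,0,2) g~>(2,0)
  e1=(0,1) f~>(0,1,1) g~>(0,2)
⟦path⟧: [2 0; 0 2]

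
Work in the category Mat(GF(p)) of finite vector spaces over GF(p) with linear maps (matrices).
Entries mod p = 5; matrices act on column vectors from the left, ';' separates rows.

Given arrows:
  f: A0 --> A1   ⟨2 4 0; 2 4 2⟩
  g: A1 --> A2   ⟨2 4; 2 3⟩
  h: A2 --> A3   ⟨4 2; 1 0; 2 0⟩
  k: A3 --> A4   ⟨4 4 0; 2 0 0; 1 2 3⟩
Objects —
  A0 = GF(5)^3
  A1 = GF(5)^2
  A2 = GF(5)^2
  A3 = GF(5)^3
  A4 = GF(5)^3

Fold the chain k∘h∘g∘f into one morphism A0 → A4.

Answer: ⟨0 0 3; 1 2 3; 4 3 3⟩

Work:
  e0=[1,0,0] f-->[2,2] g-->[2,0] h-->[3,2,4] k-->[0,1,4]
  e1=[0,1,0] f-->[4,4] g-->[4,0] h-->[1,4,3] k-->[0,2,3]
  e2=[0,0,1] f-->[0,2] g-->[3,1] h-->[4,3,1] k-->[3,3,3]
⟦path⟧: ⟨0 0 3; 1 2 3; 4 3 3⟩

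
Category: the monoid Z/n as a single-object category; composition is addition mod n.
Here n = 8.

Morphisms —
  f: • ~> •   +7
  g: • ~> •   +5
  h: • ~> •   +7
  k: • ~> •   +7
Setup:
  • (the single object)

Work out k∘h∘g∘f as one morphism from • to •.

Answer: +2

Trace:
  0 +7≡7 +5≡4 +7≡3 +7≡2  (mod 8)
⟦path⟧: +2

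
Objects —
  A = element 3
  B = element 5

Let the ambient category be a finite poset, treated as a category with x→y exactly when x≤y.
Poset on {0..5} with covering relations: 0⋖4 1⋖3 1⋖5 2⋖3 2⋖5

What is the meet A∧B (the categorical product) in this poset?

Common predecessors of 3,5: {1,2}
  maximal lower bounds 1 and 2 are incomparable: neither 1⊑2 nor 2⊑1
→ no greatest lower bound exists

Answer: NO MEET EXISTS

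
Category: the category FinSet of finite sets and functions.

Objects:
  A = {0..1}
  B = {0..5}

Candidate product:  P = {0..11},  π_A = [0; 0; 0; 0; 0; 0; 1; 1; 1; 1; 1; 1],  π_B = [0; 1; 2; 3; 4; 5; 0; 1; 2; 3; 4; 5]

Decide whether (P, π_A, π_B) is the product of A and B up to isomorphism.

|A|·|B| = 2·6 = 12;  |P| = 12
Check the pairing map k ↦ (π_A(k), π_B(k)):
  0 -> (0,0)
  1 -> (0,1)
  2 -> (0,2)
  3 -> (0,3)
  4 -> (0,4)
  5 -> (0,5)
  6 -> (1,0)
  7 -> (1,1)
  8 -> (1,2)
  9 -> (1,3)
  10 -> (1,4)
  11 -> (1,5)
distinct pairs in image: 12 / 12 needed
  → bijection onto A×B; projections well-typed.

Answer: VALID PRODUCT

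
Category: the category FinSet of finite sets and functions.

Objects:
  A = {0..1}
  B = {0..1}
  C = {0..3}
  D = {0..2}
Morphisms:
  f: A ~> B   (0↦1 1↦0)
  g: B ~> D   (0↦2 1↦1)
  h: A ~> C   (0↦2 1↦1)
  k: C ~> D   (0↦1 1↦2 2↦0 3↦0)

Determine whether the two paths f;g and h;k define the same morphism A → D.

Answer: DOES NOT COMMUTE

Trace:
1) trace f;g:
  0 f~>1 g~>1
  1 f~>0 g~>2
  ⟦path⟧₁ = (0↦1 1↦2)
2) trace h;k:
  0 h~>2 k~>0
  1 h~>1 k~>2
  ⟦path⟧₂ = (0↦0 1↦2)
Equal? NO — does not commute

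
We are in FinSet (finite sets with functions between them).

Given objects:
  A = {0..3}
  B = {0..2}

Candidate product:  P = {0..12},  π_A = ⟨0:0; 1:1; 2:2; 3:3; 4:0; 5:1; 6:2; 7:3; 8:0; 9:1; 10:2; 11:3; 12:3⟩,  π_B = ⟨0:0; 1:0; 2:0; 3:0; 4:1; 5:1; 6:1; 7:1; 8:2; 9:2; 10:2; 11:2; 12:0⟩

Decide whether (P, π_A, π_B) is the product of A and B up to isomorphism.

|A|·|B| = 4·3 = 12;  |P| = 13
  → cardinalities differ; no bijection possible.

Answer: NOT A VALID PRODUCT — |P|=13 ≠ |A|·|B|=12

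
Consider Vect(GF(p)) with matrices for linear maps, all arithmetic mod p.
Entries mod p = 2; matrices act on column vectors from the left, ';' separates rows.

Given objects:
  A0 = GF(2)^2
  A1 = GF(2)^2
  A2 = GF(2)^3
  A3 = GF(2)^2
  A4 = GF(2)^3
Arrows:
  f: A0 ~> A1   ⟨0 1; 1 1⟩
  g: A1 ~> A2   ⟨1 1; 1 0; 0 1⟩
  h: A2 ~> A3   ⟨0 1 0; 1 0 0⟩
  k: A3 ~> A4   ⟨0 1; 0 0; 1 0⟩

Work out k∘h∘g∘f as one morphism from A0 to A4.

  e0=⟨1,0⟩ f~>⟨0,1⟩ g~>⟨1,0,1⟩ h~>⟨0,1⟩ k~>⟨1,0,0⟩
  e1=⟨0,1⟩ f~>⟨1,1⟩ g~>⟨0,1,1⟩ h~>⟨1,0⟩ k~>⟨0,0,1⟩
composite: ⟨1 0; 0 0; 0 1⟩

Answer: ⟨1 0; 0 0; 0 1⟩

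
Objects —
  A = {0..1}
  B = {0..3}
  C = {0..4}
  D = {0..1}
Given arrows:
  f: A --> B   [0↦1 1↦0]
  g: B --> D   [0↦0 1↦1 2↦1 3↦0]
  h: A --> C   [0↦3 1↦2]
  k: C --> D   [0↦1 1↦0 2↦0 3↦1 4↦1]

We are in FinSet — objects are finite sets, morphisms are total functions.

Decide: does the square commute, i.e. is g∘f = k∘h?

Answer: COMMUTES

Trace:
Path 1 = f;g:
  0 f-->1 g-->1
  1 f-->0 g-->0
  ⟦path⟧₁ = [0↦1 1↦0]
Path 2 = h;k:
  0 h-->3 k-->1
  1 h-->2 k-->0
  ⟦path⟧₂ = [0↦1 1↦0]
Equal? equal; square commutes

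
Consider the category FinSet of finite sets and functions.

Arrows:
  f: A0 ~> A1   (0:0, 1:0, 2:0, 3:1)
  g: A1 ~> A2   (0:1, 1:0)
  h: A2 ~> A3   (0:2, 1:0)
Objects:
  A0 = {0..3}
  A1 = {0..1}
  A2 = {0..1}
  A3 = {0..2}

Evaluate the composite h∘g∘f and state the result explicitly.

Answer: (0:0, 1:0, 2:0, 3:2)

Work:
  0 f~>0 g~>1 h~>0
  1 f~>0 g~>1 h~>0
  2 f~>0 g~>1 h~>0
  3 f~>1 g~>0 h~>2
result: (0:0, 1:0, 2:0, 3:2)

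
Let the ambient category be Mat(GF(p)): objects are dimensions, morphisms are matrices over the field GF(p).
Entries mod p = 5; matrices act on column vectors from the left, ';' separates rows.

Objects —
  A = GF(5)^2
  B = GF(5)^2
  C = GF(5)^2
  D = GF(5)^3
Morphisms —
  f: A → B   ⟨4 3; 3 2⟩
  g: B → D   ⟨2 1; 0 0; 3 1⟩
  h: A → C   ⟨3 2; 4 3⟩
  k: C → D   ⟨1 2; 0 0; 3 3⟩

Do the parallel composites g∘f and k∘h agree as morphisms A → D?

Path 1 = f;g:
  e0=⟨1,0⟩ f→⟨4,3⟩ g→⟨1,0,0⟩
  e1=⟨0,1⟩ f→⟨3,2⟩ g→⟨3,0,1⟩
  result₁ = ⟨1 3; 0 0; 0 1⟩
Path 2 = h;k:
  e0=⟨1,0⟩ h→⟨3,4⟩ k→⟨1,0,1⟩
  e1=⟨0,1⟩ h→⟨2,3⟩ k→⟨3,0,0⟩
  result₂ = ⟨1 3; 0 0; 1 0⟩
Equal? NO — does not commute

Answer: DOES NOT COMMUTE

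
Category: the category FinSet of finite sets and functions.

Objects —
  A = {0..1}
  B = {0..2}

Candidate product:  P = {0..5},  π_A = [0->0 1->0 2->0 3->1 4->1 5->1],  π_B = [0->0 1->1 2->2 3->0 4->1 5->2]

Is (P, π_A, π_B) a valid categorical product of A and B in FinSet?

|A|·|B| = 2·3 = 6;  |P| = 6
Check the pairing map k ↦ (π_A(k), π_B(k)):
  0 -> (0,0)
  1 -> (0,1)
  2 -> (0,2)
  3 -> (1,0)
  4 -> (1,1)
  5 -> (1,2)
distinct pairs in image: 6 / 6 needed
  → bijection onto A×B; projections well-typed.

Answer: VALID PRODUCT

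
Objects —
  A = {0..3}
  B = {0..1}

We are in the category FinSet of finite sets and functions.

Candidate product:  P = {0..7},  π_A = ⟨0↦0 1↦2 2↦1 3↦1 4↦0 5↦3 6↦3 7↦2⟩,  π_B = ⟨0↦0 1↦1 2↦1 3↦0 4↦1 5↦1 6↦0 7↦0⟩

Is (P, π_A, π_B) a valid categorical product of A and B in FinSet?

Answer: VALID PRODUCT

Work:
|A|·|B| = 4·2 = 8;  |P| = 8
Check the pairing map k ↦ (π_A(k), π_B(k)):
  0 ↦ (0,0)
  1 ↦ (2,1)
  2 ↦ (1,1)
  3 ↦ (1,0)
  4 ↦ (0,1)
  5 ↦ (3,1)
  6 ↦ (3,0)
  7 ↦ (2,0)
distinct pairs in image: 8 / 8 needed
  → bijection onto A×B; projections well-typed.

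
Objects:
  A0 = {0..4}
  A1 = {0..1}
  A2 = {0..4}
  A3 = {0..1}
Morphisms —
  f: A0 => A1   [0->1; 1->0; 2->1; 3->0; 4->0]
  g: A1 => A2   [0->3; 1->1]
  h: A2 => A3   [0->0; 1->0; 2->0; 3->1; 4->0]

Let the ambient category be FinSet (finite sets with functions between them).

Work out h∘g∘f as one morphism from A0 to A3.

Answer: [0->0; 1->1; 2->0; 3->1; 4->1]

Work:
  0 f=>1 g=>1 h=>0
  1 f=>0 g=>3 h=>1
  2 f=>1 g=>1 h=>0
  3 f=>0 g=>3 h=>1
  4 f=>0 g=>3 h=>1
result: [0->0; 1->1; 2->0; 3->1; 4->1]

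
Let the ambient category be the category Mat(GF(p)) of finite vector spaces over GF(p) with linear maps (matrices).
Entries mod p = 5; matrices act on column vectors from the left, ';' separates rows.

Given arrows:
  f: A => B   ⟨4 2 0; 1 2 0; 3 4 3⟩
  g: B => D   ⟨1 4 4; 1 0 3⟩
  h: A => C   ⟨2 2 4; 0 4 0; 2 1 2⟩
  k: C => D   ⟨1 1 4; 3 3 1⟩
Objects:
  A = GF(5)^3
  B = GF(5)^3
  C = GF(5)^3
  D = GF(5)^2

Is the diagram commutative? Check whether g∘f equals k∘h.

Answer: DOES NOT COMMUTE

Trace:
Along f;g (path 1):
  e0=(1,0,0) f=>(4,1,3) g=>(0,3)
  e1=(0,1,0) f=>(2,2,4) g=>(1,4)
  e2=(0,0,1) f=>(0,0,3) g=>(2,4)
  result₁ = ⟨0 1 2; 3 4 4⟩
Along h;k (path 2):
  e0=(1,0,0) h=>(2,0,2) k=>(0,3)
  e1=(0,1,0) h=>(2,4,1) k=>(0,4)
  e2=(0,0,1) h=>(4,0,2) k=>(2,4)
  result₂ = ⟨0 0 2; 3 4 4⟩
Equal? differ; not commutative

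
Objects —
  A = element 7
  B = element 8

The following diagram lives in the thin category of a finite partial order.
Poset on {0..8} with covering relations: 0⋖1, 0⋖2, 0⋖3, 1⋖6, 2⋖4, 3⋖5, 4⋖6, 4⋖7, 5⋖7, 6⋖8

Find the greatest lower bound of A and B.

Answer: A∧B = 4

Derivation:
Common predecessors of 7,8: {0,2,4}
  0 ⊑ 4
  2 ⊑ 4
  4 ⊑ 4
glb = 4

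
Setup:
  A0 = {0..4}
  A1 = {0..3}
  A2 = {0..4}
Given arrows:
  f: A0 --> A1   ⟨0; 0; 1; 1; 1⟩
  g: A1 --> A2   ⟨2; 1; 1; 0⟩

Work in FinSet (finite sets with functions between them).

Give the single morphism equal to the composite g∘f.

Answer: ⟨2; 2; 1; 1; 1⟩

Trace:
  0 f-->0 g-->2
  1 f-->0 g-->2
  2 f-->1 g-->1
  3 f-->1 g-->1
  4 f-->1 g-->1
composite: ⟨2; 2; 1; 1; 1⟩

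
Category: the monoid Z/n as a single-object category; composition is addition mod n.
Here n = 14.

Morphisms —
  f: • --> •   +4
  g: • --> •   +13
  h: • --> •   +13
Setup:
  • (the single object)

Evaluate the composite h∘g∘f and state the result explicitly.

  0 +4≡4 +13≡3 +13≡2  (mod 14)
composite: +2

Answer: +2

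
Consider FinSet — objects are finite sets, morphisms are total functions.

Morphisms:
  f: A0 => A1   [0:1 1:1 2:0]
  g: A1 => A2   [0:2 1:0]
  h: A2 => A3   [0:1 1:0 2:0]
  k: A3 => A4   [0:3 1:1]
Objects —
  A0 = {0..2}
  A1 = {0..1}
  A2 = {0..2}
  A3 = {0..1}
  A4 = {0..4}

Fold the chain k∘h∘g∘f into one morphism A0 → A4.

  0 f=>1 g=>0 h=>1 k=>1
  1 f=>1 g=>0 h=>1 k=>1
  2 f=>0 g=>2 h=>0 k=>3
⟦path⟧: [0:1 1:1 2:3]

Answer: [0:1 1:1 2:3]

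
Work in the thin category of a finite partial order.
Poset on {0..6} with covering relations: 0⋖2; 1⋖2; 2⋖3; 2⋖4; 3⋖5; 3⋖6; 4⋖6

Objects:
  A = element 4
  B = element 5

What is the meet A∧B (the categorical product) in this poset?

Common predecessors of 4,5: {0,1,2}
  0 <= 2
  1 <= 2
  2 <= 2
glb = 2

Answer: A∧B = 2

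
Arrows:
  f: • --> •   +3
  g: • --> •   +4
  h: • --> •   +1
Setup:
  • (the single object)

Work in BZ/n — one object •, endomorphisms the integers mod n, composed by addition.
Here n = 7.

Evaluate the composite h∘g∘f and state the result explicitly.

Answer: +1

Work:
  0 +3≡3 +4≡0 +1≡1  (mod 7)
composite: +1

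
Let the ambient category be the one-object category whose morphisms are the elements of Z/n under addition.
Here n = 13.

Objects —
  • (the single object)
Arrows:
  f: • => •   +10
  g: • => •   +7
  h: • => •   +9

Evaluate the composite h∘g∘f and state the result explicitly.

  0 +10≡10 +7≡4 +9≡0  (mod 13)
composite: +0

Answer: +0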